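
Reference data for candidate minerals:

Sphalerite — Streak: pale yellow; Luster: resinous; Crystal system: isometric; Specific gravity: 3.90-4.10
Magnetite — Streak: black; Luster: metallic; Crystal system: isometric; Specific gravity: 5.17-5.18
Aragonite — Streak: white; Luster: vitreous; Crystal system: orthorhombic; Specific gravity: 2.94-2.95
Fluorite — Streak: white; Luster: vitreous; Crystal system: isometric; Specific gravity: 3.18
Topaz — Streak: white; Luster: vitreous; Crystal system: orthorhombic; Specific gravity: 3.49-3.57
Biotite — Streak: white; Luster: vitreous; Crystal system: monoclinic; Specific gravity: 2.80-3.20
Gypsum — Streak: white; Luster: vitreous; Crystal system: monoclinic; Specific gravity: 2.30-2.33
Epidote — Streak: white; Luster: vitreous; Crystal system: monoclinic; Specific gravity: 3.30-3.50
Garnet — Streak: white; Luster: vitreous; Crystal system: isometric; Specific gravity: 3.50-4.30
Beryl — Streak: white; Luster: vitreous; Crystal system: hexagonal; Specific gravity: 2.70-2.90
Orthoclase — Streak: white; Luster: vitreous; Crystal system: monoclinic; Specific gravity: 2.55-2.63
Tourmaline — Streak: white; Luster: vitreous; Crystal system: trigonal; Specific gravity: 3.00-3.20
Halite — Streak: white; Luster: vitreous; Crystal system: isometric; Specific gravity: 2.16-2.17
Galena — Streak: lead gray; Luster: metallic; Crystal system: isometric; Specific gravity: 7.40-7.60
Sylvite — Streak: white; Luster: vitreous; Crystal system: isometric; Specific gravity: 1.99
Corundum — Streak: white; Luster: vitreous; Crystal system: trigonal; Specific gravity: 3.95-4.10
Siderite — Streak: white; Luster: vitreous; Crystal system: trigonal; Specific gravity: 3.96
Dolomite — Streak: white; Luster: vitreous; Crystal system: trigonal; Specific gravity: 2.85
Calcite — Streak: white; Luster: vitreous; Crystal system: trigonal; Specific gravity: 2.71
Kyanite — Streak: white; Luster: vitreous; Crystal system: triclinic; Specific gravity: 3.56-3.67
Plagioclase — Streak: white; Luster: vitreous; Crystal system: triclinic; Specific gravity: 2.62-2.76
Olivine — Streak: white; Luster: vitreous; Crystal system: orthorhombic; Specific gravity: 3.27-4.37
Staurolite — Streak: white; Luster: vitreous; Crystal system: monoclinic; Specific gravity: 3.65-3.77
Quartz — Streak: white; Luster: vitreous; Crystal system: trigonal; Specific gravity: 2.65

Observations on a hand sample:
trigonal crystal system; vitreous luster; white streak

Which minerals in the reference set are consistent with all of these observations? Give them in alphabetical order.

Calcite, Corundum, Dolomite, Quartz, Siderite, Tourmaline

Trigonal crystal system: narrows the field to Tourmaline, Corundum, Siderite, Dolomite, Calcite, Quartz.
Vitreous luster: no further eliminations.
White streak: consistent with all remaining minerals.
The minerals that satisfy all observations are Calcite, Corundum, Dolomite, Quartz, Siderite, Tourmaline.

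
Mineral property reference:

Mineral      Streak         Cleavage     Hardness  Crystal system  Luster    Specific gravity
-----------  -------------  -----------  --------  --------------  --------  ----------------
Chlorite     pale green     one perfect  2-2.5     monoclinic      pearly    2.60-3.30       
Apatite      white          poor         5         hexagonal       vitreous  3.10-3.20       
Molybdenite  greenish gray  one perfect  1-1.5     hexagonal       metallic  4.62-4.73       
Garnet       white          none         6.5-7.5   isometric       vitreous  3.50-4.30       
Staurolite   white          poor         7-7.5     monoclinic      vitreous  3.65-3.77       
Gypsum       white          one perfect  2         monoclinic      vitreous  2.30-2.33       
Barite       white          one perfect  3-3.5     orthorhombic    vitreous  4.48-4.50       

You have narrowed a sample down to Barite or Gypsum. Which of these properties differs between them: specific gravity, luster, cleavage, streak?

specific gravity

Specific gravity: Barite 4.48-4.50, Gypsum 2.30-2.33 — these differ.
Luster: both vitreous — same for both.
Cleavage: both one perfect — same for both.
Streak: both white — same for both.
Of the listed properties, specific gravity is the one that separates them.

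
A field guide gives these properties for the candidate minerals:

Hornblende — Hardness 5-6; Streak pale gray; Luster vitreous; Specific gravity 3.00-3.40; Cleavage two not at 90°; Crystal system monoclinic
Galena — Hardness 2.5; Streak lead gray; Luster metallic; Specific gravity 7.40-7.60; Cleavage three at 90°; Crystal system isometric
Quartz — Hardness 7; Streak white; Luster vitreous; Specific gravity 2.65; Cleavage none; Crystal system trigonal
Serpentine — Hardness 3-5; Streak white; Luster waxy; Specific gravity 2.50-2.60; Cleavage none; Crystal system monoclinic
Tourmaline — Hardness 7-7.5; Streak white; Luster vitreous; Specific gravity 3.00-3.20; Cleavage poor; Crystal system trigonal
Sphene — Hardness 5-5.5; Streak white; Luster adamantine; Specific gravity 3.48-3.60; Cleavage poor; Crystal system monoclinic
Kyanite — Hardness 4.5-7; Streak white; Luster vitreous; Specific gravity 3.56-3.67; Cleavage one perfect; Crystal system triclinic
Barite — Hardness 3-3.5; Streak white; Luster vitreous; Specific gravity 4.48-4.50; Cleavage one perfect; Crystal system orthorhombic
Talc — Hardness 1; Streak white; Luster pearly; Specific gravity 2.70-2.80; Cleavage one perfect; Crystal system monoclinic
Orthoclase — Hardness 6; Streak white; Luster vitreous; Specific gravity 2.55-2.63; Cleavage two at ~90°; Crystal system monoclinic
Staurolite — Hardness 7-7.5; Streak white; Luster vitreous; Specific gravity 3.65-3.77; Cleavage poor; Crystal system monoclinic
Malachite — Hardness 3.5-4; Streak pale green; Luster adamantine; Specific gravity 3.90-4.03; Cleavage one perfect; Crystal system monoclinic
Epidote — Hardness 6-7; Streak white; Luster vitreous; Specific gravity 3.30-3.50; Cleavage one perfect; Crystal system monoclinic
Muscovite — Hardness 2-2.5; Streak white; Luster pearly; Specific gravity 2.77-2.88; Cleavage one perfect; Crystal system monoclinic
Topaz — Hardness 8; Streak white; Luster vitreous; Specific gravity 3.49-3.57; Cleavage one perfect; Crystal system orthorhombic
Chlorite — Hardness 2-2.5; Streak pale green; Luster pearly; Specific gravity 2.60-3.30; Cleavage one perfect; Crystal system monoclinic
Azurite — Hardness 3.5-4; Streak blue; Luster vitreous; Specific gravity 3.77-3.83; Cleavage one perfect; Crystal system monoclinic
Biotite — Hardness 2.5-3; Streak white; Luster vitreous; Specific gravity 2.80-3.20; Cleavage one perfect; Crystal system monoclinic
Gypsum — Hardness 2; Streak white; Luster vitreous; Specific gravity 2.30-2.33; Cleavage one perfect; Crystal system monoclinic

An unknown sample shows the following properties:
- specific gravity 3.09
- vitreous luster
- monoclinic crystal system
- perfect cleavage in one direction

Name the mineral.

Biotite

Specific gravity 3.09: only Hornblende, Tourmaline, Chlorite, Biotite remain.
Vitreous luster excludes Chlorite.
Monoclinic crystal system rules out Tourmaline.
Perfect cleavage in one direction rules out Hornblende.
The only mineral consistent with every observation is Biotite.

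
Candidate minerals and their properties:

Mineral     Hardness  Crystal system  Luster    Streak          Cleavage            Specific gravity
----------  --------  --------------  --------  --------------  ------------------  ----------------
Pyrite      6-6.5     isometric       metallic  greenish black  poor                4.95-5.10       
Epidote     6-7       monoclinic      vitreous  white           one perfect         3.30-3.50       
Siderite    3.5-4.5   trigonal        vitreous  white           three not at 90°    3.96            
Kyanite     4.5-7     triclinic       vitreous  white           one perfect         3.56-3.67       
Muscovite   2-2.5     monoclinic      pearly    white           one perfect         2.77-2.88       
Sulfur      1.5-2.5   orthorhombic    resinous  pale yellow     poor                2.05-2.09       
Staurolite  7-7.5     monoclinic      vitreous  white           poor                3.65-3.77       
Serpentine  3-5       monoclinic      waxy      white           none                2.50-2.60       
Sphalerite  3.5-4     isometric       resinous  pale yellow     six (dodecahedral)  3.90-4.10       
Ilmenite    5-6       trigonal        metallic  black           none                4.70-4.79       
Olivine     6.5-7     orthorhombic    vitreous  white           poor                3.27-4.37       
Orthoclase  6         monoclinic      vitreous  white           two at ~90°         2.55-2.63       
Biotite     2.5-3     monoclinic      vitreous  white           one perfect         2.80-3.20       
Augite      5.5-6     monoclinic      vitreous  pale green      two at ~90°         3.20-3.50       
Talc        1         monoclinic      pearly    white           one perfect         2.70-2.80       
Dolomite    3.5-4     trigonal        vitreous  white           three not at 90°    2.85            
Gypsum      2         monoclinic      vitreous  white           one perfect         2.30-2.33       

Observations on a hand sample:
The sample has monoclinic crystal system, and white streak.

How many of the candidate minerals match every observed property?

Monoclinic crystal system — only Epidote, Muscovite, Staurolite, Serpentine, Orthoclase, Biotite, Augite, Talc, Gypsum remain.
White streak rules out Augite.
Remaining candidates: Biotite, Epidote, Gypsum, Muscovite, Orthoclase, Serpentine, Staurolite, Talc.
That is 8 minerals.

8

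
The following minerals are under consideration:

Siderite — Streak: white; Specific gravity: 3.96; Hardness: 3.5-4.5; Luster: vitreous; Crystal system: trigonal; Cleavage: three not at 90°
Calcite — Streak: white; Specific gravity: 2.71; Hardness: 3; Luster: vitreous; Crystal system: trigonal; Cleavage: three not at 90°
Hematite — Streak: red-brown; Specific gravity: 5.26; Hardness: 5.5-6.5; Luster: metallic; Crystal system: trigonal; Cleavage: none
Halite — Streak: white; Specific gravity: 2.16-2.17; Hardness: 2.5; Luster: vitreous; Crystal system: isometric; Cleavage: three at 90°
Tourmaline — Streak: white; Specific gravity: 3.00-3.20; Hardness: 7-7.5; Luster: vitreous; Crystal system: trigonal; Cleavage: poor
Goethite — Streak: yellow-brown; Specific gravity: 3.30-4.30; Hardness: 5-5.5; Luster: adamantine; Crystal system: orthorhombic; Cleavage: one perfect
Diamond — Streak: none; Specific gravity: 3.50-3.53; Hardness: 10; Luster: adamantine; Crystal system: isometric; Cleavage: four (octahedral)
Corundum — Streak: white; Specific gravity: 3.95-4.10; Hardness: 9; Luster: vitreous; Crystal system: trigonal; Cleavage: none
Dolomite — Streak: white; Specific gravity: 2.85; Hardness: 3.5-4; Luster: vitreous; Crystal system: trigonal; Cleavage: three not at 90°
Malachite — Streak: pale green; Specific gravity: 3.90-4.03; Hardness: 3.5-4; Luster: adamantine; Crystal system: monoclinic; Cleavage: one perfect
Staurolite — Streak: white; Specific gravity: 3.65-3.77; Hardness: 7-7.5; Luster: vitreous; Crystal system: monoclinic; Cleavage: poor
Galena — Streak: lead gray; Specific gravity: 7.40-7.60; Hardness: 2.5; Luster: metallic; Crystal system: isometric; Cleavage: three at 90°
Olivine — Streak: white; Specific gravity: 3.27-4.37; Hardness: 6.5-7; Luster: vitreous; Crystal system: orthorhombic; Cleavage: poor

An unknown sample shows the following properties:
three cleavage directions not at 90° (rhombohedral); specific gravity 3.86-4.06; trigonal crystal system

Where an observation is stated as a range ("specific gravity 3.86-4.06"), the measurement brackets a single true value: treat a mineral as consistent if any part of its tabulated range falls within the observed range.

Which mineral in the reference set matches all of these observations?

Three cleavage directions not at 90° (rhombohedral) — only Siderite, Calcite, Dolomite remain.
Specific gravity 3.86-4.06 — leaves Siderite.
Trigonal crystal system — no further eliminations.
Only Siderite satisfies all observations.

Siderite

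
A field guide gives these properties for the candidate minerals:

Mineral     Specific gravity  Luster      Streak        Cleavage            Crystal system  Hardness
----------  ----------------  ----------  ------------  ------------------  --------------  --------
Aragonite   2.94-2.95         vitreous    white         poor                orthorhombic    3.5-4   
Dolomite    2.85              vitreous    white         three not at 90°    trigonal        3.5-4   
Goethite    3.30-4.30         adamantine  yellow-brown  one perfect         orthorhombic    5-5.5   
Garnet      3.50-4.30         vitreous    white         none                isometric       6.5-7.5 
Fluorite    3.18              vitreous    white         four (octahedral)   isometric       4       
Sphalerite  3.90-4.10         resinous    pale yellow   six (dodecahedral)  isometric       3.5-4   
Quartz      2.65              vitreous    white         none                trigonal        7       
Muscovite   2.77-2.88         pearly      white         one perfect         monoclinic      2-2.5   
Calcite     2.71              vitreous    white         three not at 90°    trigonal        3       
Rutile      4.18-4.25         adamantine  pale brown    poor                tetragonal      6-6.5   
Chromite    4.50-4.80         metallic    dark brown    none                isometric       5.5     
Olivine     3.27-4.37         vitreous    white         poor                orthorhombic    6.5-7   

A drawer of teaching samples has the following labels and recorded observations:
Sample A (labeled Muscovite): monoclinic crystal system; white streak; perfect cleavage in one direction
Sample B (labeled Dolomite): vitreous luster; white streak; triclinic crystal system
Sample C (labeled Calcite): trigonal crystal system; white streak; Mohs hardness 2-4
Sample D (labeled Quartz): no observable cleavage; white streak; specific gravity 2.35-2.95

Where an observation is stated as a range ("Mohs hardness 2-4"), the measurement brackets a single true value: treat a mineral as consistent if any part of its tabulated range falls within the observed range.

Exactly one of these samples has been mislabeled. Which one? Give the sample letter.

Sample A: every observation is compatible with the reference values for Muscovite.
Sample B: triclinic crystal system is outside the reference for Dolomite (trigonal system) — mislabeled.
Sample C: every observation is compatible with the reference values for Calcite.
Sample D: every observation is compatible with the reference values for Quartz.
The mislabeled specimen is B.

B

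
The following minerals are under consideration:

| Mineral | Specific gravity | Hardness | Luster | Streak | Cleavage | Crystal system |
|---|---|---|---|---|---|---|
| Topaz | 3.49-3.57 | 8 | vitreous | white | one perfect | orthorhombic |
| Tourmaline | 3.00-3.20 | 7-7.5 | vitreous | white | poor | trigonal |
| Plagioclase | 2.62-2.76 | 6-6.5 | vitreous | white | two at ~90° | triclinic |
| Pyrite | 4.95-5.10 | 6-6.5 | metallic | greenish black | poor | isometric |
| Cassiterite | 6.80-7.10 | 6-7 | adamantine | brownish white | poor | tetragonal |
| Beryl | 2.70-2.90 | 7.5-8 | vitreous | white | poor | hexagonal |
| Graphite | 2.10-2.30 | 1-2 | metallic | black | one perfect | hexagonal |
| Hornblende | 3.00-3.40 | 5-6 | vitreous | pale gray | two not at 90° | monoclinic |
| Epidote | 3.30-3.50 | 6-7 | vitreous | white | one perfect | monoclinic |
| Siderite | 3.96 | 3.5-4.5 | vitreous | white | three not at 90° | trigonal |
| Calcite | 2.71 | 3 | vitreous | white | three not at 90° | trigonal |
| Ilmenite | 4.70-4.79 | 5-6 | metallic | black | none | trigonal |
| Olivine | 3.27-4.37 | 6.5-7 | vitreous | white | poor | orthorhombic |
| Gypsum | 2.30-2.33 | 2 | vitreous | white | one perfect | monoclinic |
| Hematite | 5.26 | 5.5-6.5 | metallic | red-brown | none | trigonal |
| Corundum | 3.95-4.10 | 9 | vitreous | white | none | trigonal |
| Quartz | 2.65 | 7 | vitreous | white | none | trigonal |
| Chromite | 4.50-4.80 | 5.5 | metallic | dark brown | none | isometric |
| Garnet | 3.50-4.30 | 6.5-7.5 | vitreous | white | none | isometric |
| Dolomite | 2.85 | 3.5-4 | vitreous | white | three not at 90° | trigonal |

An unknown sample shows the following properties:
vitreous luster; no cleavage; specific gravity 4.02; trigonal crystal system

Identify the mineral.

Vitreous luster is inconsistent with Pyrite, Cassiterite, Graphite, Ilmenite, Hematite, Chromite.
No cleavage — Corundum, Quartz, Garnet remain.
Specific gravity 4.02 excludes Quartz.
Trigonal crystal system is inconsistent with Garnet.
The only mineral consistent with every observation is Corundum.

Corundum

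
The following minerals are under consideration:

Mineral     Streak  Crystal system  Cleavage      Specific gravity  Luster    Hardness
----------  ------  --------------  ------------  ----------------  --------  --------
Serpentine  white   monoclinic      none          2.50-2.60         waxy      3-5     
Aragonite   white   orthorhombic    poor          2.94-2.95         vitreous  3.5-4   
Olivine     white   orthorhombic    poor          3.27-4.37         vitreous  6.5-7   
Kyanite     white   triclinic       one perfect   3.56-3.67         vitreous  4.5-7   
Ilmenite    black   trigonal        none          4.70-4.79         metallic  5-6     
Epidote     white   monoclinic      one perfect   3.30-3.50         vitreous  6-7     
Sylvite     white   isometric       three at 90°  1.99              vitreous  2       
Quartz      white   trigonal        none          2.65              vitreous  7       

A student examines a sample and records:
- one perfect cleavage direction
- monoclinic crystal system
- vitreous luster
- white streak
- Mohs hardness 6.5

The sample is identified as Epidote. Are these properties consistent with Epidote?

Yes

One perfect cleavage direction — is consistent with Epidote (cleavage one perfect).
Monoclinic crystal system — is consistent with Epidote (monoclinic system).
Vitreous luster — is consistent with Epidote (vitreous luster).
White streak — is consistent with Epidote (white streak).
Mohs hardness 6.5 — is consistent with Epidote (hardness 6-7).
All observations are consistent with the tabulated values for Epidote.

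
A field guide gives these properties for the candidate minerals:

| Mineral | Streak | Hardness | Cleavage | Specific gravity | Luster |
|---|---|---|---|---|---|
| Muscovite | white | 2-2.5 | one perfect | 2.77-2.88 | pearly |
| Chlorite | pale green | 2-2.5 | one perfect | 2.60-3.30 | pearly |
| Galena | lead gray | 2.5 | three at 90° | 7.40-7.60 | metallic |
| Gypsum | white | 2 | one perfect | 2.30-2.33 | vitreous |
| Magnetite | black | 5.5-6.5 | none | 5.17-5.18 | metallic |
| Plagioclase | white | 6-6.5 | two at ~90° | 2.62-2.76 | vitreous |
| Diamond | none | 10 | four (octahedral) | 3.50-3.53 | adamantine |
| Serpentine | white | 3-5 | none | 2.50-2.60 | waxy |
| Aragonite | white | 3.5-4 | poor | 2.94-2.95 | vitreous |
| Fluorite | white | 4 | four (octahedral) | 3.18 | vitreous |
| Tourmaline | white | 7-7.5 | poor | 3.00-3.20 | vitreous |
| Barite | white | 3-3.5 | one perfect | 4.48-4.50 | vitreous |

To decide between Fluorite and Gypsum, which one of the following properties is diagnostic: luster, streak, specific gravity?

Luster: both vitreous — identical.
Streak: both white — identical.
Specific gravity: Fluorite 3.18, Gypsum 2.30-2.33 — different.
Specific gravity is the diagnostic property here.

specific gravity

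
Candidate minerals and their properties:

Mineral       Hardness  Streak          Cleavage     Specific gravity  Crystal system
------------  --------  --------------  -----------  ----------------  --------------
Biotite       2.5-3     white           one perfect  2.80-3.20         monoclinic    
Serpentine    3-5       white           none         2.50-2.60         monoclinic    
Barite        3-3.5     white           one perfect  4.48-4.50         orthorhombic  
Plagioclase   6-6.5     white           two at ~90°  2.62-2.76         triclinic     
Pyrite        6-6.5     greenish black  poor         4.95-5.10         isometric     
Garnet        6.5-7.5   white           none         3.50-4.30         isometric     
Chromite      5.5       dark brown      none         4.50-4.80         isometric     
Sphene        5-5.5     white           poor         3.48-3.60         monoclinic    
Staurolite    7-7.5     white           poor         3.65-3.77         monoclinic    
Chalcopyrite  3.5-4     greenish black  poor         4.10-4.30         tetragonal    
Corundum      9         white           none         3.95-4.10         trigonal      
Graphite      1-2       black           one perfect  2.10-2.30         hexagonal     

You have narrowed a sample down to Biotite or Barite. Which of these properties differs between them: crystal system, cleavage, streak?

crystal system

Crystal system: Biotite monoclinic, Barite orthorhombic — distinct.
Cleavage: both one perfect — shared.
Streak: both white — shared.
Of the listed properties, crystal system is the one that separates them.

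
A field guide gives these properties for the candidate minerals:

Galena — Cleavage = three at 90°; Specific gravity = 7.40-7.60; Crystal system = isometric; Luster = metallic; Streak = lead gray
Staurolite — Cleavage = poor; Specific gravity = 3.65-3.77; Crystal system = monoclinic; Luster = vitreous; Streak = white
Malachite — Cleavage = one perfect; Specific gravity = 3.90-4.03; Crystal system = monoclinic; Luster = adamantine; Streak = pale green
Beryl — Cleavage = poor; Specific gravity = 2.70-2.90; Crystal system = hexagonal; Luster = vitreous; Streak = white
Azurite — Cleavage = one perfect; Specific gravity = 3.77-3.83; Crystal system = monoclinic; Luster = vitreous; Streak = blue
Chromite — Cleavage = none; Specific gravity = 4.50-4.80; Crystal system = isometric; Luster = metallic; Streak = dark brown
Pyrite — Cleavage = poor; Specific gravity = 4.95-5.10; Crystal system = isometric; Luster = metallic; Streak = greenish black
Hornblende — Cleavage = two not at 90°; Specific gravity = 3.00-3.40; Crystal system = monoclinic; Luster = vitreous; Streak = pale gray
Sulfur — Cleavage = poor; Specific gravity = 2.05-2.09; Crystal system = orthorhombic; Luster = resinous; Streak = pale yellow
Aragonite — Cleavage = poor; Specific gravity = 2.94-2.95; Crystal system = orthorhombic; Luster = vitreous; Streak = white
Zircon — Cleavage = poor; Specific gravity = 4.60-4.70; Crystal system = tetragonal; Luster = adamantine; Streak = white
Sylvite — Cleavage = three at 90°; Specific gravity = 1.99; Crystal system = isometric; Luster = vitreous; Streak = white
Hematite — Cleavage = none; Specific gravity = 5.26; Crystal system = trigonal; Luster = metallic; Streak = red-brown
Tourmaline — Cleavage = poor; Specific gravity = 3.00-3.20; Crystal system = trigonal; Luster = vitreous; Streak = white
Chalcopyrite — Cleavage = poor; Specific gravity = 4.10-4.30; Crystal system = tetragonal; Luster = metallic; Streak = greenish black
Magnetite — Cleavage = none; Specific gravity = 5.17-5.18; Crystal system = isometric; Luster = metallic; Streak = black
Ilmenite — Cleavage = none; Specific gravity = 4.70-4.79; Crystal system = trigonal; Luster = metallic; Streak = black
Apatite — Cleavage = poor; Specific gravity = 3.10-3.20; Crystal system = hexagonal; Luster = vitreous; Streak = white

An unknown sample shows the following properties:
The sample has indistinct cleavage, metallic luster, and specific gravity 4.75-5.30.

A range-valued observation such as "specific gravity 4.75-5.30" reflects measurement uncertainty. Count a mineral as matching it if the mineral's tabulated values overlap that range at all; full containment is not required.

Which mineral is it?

Pyrite

Indistinct cleavage: only Staurolite, Beryl, Pyrite, Sulfur, Aragonite, Zircon, Tourmaline, Chalcopyrite, Apatite remain.
Metallic luster: narrows the field to Pyrite, Chalcopyrite.
Specific gravity 4.75-5.30 eliminates Chalcopyrite.
Only Pyrite satisfies all observations.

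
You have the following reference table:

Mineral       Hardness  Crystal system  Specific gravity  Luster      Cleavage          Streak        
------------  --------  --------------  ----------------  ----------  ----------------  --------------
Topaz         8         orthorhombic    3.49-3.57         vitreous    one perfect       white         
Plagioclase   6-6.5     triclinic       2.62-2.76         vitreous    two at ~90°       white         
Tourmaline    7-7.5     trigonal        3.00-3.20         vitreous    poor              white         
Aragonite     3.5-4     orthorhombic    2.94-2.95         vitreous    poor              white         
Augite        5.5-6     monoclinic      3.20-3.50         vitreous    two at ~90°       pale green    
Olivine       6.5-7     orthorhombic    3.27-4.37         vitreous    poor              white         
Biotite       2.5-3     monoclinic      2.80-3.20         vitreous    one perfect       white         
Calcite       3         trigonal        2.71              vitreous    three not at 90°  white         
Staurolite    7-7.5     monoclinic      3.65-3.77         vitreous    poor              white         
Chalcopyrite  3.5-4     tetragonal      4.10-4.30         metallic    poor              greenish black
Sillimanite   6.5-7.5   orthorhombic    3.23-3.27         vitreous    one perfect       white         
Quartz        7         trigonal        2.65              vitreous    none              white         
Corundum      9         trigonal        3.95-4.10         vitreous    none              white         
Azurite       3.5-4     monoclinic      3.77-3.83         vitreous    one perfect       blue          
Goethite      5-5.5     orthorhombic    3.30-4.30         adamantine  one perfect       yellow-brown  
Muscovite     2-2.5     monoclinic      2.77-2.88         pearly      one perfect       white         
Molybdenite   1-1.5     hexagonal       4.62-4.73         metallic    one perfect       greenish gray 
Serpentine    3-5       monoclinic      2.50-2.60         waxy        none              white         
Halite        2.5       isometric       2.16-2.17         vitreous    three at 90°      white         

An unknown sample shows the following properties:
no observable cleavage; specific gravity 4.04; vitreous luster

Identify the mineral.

Corundum

No observable cleavage: only Quartz, Corundum, Serpentine remain.
Specific gravity 4.04: Corundum remains.
Vitreous luster: consistent with all remaining minerals.
Corundum is the sole remaining match.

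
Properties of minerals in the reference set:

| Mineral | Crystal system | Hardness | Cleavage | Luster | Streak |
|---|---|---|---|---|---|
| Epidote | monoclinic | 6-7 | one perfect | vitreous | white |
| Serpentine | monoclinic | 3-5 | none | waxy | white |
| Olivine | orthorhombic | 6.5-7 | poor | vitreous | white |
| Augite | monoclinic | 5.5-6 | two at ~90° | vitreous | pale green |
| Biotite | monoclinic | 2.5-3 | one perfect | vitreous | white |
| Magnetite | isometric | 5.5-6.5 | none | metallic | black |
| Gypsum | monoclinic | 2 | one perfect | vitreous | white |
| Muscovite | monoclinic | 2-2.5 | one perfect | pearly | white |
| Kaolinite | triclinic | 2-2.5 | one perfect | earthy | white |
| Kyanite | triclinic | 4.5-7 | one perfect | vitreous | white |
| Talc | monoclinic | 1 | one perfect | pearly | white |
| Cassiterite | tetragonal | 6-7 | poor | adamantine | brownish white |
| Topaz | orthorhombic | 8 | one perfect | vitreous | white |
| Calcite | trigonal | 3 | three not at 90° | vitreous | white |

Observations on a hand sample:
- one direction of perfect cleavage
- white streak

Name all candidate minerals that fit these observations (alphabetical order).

One direction of perfect cleavage excludes Serpentine, Olivine, Augite, Magnetite, Cassiterite, Calcite.
White streak: no further eliminations.
The minerals that satisfy all observations are Biotite, Epidote, Gypsum, Kaolinite, Kyanite, Muscovite, Talc, Topaz.

Biotite, Epidote, Gypsum, Kaolinite, Kyanite, Muscovite, Talc, Topaz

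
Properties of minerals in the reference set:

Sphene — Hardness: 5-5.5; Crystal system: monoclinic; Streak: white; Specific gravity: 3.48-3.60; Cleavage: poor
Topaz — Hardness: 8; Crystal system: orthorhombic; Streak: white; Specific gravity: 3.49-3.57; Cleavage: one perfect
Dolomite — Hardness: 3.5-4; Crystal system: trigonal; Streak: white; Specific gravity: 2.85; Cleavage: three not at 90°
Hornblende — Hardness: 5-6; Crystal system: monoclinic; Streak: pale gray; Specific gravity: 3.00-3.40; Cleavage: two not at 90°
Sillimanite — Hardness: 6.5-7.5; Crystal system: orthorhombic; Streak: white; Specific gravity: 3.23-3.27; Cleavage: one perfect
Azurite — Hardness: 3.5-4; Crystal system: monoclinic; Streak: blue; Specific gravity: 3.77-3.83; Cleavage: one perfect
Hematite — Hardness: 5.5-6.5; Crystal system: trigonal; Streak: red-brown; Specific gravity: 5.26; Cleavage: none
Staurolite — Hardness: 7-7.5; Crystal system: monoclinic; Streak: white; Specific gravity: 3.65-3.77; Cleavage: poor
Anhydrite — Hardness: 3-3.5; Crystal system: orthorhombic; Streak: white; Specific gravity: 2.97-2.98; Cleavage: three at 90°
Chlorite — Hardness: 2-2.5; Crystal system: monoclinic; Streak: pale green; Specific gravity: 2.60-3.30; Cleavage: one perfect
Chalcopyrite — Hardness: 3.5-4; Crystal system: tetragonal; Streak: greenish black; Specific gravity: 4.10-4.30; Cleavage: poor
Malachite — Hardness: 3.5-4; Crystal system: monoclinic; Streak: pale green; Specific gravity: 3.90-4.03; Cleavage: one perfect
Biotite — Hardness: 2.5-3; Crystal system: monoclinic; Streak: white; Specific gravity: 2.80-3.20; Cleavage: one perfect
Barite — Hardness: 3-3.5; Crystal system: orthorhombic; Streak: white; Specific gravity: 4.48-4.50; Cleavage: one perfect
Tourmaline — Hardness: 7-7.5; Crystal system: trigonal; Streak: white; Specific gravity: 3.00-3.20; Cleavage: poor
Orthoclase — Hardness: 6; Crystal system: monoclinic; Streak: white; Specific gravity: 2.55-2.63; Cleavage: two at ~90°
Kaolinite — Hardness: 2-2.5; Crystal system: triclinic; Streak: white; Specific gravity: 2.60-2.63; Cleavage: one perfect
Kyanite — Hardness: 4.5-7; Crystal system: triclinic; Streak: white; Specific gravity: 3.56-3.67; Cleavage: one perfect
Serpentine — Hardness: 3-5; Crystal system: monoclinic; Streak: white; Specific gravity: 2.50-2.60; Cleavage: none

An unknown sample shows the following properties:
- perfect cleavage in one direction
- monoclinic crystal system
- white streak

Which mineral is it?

Perfect cleavage in one direction — Topaz, Sillimanite, Azurite, Chlorite, Malachite, Biotite, Barite, Kaolinite, Kyanite remain.
Monoclinic crystal system — Azurite, Chlorite, Malachite, Biotite remain.
White streak — only Biotite remains.
Only Biotite satisfies all observations.

Biotite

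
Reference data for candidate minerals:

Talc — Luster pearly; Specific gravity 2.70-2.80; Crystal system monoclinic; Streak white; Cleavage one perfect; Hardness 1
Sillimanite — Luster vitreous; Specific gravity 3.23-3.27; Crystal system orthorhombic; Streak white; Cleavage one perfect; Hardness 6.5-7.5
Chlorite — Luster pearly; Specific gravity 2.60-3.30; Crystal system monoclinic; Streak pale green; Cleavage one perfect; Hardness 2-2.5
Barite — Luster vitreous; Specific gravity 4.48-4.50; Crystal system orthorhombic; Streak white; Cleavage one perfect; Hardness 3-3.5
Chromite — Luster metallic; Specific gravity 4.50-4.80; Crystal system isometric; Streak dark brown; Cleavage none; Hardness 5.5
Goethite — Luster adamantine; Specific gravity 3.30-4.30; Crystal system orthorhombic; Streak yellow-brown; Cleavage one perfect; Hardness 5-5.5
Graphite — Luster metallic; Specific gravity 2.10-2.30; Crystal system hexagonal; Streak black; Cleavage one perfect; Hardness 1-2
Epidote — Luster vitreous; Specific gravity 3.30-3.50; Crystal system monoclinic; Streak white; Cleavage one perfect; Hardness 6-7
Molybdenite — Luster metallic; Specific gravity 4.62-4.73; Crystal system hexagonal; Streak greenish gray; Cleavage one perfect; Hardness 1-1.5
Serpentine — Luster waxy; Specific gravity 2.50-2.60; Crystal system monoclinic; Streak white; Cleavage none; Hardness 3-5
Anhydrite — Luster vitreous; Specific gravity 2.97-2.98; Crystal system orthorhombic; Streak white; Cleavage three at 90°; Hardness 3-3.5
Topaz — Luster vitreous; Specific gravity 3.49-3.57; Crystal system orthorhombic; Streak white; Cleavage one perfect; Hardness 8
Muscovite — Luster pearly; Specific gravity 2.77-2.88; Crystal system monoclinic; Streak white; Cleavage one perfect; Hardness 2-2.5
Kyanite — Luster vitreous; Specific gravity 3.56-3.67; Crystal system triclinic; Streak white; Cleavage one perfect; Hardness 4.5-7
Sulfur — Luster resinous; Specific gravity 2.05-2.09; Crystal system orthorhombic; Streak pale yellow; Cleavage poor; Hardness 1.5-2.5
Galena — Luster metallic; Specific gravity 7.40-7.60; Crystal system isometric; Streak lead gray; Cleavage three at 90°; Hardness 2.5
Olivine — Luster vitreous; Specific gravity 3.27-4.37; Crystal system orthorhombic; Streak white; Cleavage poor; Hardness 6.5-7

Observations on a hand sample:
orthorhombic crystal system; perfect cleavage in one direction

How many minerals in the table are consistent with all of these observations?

4

Orthorhombic crystal system: Sillimanite, Barite, Goethite, Anhydrite, Topaz, Sulfur, Olivine remain.
Perfect cleavage in one direction eliminates Anhydrite, Sulfur, Olivine.
The minerals that satisfy all observations are Barite, Goethite, Sillimanite, Topaz.
That is 4 minerals.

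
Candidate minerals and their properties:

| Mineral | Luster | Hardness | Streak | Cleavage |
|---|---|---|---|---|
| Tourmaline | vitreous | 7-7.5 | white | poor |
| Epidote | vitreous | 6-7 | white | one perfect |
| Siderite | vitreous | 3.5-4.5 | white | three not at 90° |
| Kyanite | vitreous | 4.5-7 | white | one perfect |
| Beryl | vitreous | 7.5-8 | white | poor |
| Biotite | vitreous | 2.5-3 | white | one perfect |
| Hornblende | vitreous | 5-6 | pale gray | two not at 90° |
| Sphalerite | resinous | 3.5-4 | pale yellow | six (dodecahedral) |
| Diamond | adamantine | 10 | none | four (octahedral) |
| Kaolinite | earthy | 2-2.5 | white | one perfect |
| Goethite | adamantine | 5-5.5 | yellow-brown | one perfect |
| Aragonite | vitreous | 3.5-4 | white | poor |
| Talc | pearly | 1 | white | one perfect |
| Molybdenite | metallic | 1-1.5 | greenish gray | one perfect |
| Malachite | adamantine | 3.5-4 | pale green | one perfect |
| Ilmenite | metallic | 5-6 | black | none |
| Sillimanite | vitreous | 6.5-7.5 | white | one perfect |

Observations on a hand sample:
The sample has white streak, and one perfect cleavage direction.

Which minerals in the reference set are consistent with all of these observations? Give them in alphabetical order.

White streak — leaves Tourmaline, Epidote, Siderite, Kyanite, Beryl, Biotite, Kaolinite, Aragonite, Talc, Sillimanite.
One perfect cleavage direction is inconsistent with Tourmaline, Siderite, Beryl, Aragonite.
The minerals that satisfy all observations are Biotite, Epidote, Kaolinite, Kyanite, Sillimanite, Talc.

Biotite, Epidote, Kaolinite, Kyanite, Sillimanite, Talc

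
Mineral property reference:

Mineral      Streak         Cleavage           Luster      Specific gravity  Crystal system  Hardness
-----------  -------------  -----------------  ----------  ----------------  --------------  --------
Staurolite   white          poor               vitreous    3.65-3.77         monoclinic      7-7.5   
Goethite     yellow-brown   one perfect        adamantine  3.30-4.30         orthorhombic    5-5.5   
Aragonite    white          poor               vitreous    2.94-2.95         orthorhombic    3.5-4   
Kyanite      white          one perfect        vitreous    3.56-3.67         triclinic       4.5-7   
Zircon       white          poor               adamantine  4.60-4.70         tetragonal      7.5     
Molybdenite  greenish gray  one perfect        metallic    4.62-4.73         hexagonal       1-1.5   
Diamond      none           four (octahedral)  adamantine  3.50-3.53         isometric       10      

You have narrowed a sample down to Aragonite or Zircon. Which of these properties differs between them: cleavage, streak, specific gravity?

Cleavage: both poor — no difference.
Streak: both white — no difference.
Specific gravity: Aragonite 2.94-2.95, Zircon 4.60-4.70 — distinct.
Of the listed properties, specific gravity is the one that separates them.

specific gravity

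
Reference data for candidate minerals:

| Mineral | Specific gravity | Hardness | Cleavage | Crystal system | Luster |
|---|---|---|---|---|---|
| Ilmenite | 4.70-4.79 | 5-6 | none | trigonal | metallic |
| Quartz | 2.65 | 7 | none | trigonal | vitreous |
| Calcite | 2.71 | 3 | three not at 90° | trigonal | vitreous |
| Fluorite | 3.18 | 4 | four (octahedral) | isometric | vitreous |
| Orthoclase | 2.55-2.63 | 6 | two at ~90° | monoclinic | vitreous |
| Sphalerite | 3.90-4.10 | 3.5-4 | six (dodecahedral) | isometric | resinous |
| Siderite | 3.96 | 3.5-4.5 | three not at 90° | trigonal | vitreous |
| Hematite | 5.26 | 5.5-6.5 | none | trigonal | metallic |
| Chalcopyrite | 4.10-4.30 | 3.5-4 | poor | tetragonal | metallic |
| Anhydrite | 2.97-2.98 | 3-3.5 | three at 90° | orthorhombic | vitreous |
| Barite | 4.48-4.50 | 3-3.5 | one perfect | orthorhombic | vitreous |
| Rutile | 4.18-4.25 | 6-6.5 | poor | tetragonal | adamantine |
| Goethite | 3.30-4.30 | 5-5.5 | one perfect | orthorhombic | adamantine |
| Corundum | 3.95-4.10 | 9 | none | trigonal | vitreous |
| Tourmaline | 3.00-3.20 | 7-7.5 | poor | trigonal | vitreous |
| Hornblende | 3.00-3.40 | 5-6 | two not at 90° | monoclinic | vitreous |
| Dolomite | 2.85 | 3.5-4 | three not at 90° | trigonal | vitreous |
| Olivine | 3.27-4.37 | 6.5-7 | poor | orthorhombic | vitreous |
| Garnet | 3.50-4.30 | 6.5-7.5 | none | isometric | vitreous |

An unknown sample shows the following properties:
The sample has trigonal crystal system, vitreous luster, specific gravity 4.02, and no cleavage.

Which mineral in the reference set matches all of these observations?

Trigonal crystal system — leaves Ilmenite, Quartz, Calcite, Siderite, Hematite, Corundum, Tourmaline, Dolomite.
Vitreous luster eliminates Ilmenite, Hematite.
Specific gravity 4.02 — leaves Corundum.
No cleavage — no further eliminations.
Corundum is the sole remaining match.

Corundum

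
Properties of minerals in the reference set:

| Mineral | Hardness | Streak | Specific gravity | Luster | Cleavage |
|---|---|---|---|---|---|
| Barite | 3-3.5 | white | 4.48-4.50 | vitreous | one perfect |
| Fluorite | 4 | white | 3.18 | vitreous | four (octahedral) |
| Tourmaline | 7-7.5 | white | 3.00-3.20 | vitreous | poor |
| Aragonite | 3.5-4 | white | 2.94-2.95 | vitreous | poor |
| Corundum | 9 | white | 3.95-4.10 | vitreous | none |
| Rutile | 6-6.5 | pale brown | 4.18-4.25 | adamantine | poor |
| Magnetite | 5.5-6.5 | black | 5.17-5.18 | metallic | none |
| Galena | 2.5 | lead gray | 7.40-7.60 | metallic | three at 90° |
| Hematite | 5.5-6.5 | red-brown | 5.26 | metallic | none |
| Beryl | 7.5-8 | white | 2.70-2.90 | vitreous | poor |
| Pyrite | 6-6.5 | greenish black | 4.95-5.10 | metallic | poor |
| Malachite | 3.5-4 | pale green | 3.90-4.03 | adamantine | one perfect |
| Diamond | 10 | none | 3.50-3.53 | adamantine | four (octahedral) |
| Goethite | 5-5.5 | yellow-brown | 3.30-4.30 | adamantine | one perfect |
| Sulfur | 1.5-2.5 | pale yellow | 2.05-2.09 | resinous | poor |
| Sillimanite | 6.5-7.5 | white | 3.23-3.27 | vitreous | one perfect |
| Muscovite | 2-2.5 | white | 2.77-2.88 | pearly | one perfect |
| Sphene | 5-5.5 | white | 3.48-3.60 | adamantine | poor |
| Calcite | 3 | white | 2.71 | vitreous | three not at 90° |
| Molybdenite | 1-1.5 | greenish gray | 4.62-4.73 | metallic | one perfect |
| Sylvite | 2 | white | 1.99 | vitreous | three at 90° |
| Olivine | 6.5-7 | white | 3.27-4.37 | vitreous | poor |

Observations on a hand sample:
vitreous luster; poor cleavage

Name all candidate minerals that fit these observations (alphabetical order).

Aragonite, Beryl, Olivine, Tourmaline

Vitreous luster: narrows the field to Barite, Fluorite, Tourmaline, Aragonite, Corundum, Beryl, Sillimanite, Calcite, Sylvite, Olivine.
Poor cleavage: Tourmaline, Aragonite, Beryl, Olivine remain.
Remaining candidates: Aragonite, Beryl, Olivine, Tourmaline.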